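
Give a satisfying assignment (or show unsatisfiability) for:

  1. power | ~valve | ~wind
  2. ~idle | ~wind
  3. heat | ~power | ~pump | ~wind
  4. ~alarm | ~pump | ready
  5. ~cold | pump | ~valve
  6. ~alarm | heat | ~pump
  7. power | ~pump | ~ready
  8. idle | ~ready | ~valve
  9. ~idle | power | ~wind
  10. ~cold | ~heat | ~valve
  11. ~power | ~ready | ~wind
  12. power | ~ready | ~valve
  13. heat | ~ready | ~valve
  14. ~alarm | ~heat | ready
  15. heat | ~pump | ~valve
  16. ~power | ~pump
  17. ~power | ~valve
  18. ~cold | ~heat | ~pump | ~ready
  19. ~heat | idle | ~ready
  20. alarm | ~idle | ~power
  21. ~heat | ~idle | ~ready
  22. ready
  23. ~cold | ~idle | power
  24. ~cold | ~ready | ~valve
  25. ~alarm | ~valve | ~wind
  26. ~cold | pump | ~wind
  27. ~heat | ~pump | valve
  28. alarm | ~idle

Unit clause (ready) forces ready = True.
Set power = False.
  then (power | ~pump | ~ready) forces pump = False.
  then (power | ~ready | ~valve) forces valve = False.
Set alarm = False.
  then (alarm | ~idle) forces idle = False.
  then (~heat | idle | ~ready) forces heat = False.
Set cold = False.
Set wind = False.
All clauses satisfied.

power=F, pump=F, alarm=F, cold=F, heat=F, idle=F, valve=F, ready=T, wind=F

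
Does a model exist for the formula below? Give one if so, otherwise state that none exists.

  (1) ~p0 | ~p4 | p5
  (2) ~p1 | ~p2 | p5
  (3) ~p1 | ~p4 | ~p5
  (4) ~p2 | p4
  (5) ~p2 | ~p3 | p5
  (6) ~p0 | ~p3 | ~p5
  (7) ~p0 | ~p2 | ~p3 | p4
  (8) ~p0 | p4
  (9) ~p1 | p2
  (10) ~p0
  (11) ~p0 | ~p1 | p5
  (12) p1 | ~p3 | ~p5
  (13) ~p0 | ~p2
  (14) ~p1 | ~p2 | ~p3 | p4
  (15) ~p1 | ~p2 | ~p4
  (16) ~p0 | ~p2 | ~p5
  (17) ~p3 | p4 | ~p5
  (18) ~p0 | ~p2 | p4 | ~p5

Unit clause (~p0) forces p0 = False.
Try p1 = True:
  (~p1 | p2) forces p2 = True.
  (~p1 | ~p2 | p5) forces p5 = True.
  (~p1 | ~p4 | ~p5) forces p4 = False.
  clause (~p2 | p4) is falsified — backtrack.
So p1 = False.
Set p2 = False.
Set p3 = False.
Set p4 = True.
Set p5 = True.
All clauses satisfied.

p0 = False, p1 = False, p2 = False, p3 = False, p4 = True, p5 = True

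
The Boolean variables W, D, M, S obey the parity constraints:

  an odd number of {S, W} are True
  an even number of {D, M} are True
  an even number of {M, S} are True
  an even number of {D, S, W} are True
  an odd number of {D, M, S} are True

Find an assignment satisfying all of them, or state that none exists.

W: False, D: True, M: True, S: True

{S, W}: 1 true → odd ✓
{D, M}: 2 true → even ✓
{M, S}: 2 true → even ✓
{D, S, W}: 2 true → even ✓
{D, M, S}: 3 true → odd ✓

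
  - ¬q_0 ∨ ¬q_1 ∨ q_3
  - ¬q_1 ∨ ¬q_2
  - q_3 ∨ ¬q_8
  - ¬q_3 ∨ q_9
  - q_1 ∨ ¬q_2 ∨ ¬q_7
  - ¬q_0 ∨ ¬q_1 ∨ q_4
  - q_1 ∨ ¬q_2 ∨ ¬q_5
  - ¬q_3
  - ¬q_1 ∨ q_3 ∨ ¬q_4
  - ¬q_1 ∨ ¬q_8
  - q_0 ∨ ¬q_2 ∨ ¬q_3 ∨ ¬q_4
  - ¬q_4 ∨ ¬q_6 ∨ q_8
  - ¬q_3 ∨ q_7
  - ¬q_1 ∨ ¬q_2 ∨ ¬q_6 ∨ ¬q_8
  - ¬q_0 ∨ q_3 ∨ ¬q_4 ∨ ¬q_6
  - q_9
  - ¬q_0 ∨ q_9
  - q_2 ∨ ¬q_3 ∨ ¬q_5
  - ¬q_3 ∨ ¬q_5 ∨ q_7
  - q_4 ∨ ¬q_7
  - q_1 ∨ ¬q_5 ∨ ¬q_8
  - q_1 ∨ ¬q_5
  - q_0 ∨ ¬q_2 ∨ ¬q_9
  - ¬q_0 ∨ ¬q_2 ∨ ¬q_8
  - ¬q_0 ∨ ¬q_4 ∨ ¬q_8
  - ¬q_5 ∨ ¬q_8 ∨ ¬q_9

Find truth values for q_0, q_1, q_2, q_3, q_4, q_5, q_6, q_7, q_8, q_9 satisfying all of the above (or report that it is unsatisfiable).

q_0 = False, q_1 = False, q_2 = False, q_3 = False, q_4 = False, q_5 = False, q_6 = False, q_7 = False, q_8 = False, q_9 = True

Unit clause (¬q_3) forces q_3 = False.
Unit clause (q_9) forces q_9 = True.
In (q_3 ∨ ¬q_8) only ¬q_8 is left, so q_8 = False.
Set q_0 = False.
  then (q_0 ∨ ¬q_2 ∨ ¬q_9) forces q_2 = False.
Set q_1 = False.
  then (q_1 ∨ ¬q_5) forces q_5 = False.
Set q_4 = False.
  then (q_4 ∨ ¬q_7) forces q_7 = False.
Set q_6 = False.
All clauses satisfied.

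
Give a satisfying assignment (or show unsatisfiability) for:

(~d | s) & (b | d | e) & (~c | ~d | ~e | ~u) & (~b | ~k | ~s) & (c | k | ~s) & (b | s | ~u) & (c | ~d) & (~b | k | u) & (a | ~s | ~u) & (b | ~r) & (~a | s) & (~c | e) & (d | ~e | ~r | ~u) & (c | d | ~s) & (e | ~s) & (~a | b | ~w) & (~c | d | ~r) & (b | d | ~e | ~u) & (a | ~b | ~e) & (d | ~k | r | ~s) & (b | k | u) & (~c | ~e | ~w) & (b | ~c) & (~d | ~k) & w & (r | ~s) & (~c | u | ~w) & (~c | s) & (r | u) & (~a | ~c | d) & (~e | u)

Unit clause (w) forces w = True.
Set k = True.
  then (~d | ~k) forces d = False.
Try c = True:
  (~c | e) forces e = True.
  clause (~c | ~e | ~w) is falsified — backtrack.
So c = False.
  then (c | d | ~s) forces s = False.
  then (~a | s) forces a = False.
Set u = False.
  then (r | u) forces r = True.
  then (~e | u) forces e = False.
  then (b | d | e) forces b = True.
All clauses satisfied.

k: True; c: False; s: False; u: False; b: True; r: True; d: False; e: False; w: True; a: False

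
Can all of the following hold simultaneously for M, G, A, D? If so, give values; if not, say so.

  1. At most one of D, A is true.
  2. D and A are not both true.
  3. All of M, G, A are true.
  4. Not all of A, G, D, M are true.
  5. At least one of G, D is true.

M=T, G=T, A=T, D=F

  (1) {D, A}: 1 true — at most one ✓
  (2) D=F, A=T — not both ✓
  (3) {M, G, A}: all 3 true ✓
  (4) {A, G, D, M}: 3/4 true — not all ✓
  (5) {G, D}: 1 true — at least one ✓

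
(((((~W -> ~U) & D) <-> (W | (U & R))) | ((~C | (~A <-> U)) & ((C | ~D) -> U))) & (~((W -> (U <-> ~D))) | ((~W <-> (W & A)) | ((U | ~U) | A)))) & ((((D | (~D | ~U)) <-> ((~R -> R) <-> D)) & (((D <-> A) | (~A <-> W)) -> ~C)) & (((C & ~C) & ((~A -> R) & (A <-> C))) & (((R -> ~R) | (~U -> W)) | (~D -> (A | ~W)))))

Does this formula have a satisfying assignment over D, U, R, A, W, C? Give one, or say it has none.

Unsatisfiable — no assignment works.

Case C = True: the conjunct ~C is False.
Case C = False: the conjunct C is False.
Both cases fail — unsatisfiable.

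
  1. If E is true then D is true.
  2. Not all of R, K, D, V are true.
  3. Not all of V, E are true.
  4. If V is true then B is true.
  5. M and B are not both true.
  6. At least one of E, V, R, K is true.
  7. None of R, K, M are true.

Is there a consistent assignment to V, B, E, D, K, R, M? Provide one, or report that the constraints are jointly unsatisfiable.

V = False, B = False, E = True, D = True, K = False, R = False, M = False

  (1) E=T ⇒ D: T ✓
  (2) {R, K, D, V}: 1/4 true — not all ✓
  (3) {V, E}: 1/2 true — not all ✓
  (4) V=F ⇒ B: vacuous ✓
  (5) M=F, B=F — not both ✓
  (6) {E, V, R, K}: 1 true — at least one ✓
  (7) {R, K, M}: 0 true — none ✓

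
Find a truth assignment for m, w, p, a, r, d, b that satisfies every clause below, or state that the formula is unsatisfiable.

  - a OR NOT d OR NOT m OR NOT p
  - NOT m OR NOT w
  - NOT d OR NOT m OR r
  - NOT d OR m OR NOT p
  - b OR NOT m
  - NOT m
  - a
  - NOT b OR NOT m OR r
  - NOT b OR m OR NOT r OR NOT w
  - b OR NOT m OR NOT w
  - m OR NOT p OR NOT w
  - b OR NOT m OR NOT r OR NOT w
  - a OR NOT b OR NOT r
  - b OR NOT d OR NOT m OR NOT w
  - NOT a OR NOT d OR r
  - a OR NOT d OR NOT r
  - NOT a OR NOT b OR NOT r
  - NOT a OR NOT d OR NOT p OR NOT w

Unit clause (NOT m) forces m = False.
Unit clause (a) forces a = True.
Set w = False.
Set p = False.
Set r = True.
  then (NOT a OR NOT b OR NOT r) forces b = False.
Set d = False.
All clauses satisfied.

m = False, w = False, p = False, a = True, r = True, d = False, b = False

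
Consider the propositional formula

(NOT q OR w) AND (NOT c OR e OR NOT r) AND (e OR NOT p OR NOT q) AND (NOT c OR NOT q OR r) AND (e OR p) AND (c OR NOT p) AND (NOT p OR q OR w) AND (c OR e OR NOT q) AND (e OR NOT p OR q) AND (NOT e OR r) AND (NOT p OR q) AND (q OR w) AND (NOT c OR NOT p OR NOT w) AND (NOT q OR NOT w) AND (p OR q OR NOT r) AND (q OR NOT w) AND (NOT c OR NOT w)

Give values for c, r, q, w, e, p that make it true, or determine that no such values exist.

Unsatisfiable — no assignment works.

Case w = True:
  (NOT q OR NOT w) forces q = False.
  Clause (q OR NOT w) is falsified — contradiction.
Case w = False:
  (NOT q OR w) forces q = False.
  Clause (q OR w) is falsified — contradiction.
Both cases fail, so the formula is unsatisfiable.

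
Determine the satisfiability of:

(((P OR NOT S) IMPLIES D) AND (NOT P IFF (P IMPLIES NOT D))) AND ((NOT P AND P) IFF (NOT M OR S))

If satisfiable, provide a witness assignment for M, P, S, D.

M = True, P = True, S = False, D = True

  ((P OR NOT S) IMPLIES D) AND (NOT P IFF (P IMPLIES NOT D)) = True
    (P OR NOT S) IMPLIES D = True
      P OR NOT S = True
        NOT S = True
    NOT P IFF (P IMPLIES NOT D) = True
      NOT P = False
      P IMPLIES NOT D = False
        NOT D = False
  (NOT P AND P) IFF (NOT M OR S) = True
    NOT P AND P = False
      NOT P = False
    NOT M OR S = False
      NOT M = False
Both conjuncts True, so the formula holds.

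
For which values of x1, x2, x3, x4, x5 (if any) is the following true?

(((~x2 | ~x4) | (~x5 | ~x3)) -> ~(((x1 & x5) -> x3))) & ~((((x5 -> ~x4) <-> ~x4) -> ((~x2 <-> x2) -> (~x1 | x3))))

UNSATISFIABLE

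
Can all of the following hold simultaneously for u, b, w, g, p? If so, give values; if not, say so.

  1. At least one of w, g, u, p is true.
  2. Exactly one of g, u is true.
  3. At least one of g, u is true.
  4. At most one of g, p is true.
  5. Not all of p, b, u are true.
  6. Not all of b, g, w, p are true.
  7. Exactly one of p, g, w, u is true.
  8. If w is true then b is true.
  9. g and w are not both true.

u: False; b: True; w: False; g: True; p: False

  (1) {w, g, u, p}: 1 true — at least one ✓
  (2) {g, u}: 1 true — exactly one ✓
  (3) {g, u}: 1 true — at least one ✓
  (4) {g, p}: 1 true — at most one ✓
  (5) {p, b, u}: 1/3 true — not all ✓
  (6) {b, g, w, p}: 2/4 true — not all ✓
  (7) {p, g, w, u}: 1 true — exactly one ✓
  (8) w=F ⇒ b: vacuous ✓
  (9) g=T, w=F — not both ✓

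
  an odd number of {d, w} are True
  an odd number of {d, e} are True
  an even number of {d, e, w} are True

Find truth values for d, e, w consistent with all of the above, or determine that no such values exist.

d=F, e=T, w=T

{d, w}: 1 true → odd ✓
{d, e}: 1 true → odd ✓
{d, e, w}: 2 true → even ✓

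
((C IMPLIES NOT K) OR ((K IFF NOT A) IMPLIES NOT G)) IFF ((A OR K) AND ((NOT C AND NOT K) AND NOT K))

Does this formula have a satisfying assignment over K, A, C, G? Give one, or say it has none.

K=T, A=F, C=T, G=T

  ((C IMPLIES NOT K) OR ((K IFF NOT A) IMPLIES NOT G)) IFF ((A OR K) AND ((NOT C AND NOT K) AND NOT K)) = True
    (C IMPLIES NOT K) OR ((K IFF NOT A) IMPLIES NOT G) = False
      C IMPLIES NOT K = False
        NOT K = False
      (K IFF NOT A) IMPLIES NOT G = False
        K IFF NOT A = True
          NOT A = True
        NOT G = False
    (A OR K) AND ((NOT C AND NOT K) AND NOT K) = False
      A OR K = True
      (NOT C AND NOT K) AND NOT K = False
        NOT C AND NOT K = False
          NOT C = False
          NOT K = False
        NOT K = False
The formula evaluates to True.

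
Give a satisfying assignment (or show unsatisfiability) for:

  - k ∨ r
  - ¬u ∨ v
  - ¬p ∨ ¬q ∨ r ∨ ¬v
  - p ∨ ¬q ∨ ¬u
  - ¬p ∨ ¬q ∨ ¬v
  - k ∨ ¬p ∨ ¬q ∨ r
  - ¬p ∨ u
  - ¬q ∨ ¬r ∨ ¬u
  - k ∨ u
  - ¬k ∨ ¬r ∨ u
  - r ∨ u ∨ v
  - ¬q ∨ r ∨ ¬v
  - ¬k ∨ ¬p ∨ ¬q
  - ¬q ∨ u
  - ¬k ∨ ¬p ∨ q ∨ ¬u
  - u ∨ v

v=T; p=F; q=F; u=T; r=T; k=F

Try v = False:
  (¬u ∨ v) forces u = False.
  clause (u ∨ v) is falsified — backtrack.
So v = True.
Set p = False.
Try q = True:
  (p ∨ ¬q ∨ ¬u) forces u = False.
  clause (¬q ∨ u) is falsified — backtrack.
So q = False.
Set u = True.
Set r = True.
Set k = False.
All clauses satisfied.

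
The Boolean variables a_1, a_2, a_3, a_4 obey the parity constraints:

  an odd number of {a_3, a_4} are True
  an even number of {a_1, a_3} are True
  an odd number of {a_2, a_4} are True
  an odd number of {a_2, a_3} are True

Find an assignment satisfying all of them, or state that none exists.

The formula is unsatisfiable.

Adding constraints 1, 3, 4 mod 2: every variable appears an even number of times on the left, so the left side is 0.
But the right sides sum to 1 (mod 2). 0 ≠ 1 — the system is inconsistent.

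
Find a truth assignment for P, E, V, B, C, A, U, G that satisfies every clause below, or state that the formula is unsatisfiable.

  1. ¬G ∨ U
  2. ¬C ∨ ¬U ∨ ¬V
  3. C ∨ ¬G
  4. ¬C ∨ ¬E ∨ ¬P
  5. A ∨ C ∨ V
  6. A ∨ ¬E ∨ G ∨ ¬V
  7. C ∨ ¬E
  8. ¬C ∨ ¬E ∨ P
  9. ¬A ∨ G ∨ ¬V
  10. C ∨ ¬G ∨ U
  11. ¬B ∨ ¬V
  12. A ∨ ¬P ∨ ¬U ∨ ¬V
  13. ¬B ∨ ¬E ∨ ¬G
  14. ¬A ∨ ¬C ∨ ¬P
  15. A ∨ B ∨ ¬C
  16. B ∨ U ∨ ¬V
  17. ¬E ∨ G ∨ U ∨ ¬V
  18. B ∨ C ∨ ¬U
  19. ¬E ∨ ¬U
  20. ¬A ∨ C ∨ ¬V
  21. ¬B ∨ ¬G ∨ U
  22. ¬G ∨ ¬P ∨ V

Set P = False.
Set E = False.
Try V = True:
  (¬B ∨ ¬V) forces B = False.
  (B ∨ U ∨ ¬V) forces U = True.
  (¬C ∨ ¬U ∨ ¬V) forces C = False.
  clause (B ∨ C ∨ ¬U) is falsified — backtrack.
So V = False.
Set B = True.
Set C = True.
Set A = False.
Set U = False.
  then (¬G ∨ U) forces G = False.
All clauses satisfied.

P = False, E = False, V = False, B = True, C = True, A = False, U = False, G = False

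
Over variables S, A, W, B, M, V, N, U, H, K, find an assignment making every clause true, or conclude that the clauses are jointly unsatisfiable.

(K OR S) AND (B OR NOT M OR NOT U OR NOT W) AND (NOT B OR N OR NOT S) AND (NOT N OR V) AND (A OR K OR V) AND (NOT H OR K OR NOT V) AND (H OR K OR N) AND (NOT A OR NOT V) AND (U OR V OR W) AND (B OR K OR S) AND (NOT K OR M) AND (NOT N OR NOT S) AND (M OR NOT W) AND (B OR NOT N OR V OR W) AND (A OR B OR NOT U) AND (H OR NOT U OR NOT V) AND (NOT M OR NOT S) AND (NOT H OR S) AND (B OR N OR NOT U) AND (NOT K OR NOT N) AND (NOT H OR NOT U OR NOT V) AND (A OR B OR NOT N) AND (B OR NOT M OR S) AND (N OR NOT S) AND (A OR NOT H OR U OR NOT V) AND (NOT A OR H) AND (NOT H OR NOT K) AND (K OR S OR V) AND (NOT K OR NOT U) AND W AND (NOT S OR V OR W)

S=F, A=F, W=T, B=T, M=T, V=F, N=F, U=F, H=F, K=T

Unit clause (W) forces W = True.
In (M OR NOT W) only M is left, so M = True.
In (NOT M OR NOT S) only NOT S is left, so S = False.
In (NOT H OR S) only NOT H is left, so H = False.
In (B OR NOT M OR S) only B is left, so B = True.
In (NOT A OR H) only NOT A is left, so A = False.
In (K OR S) only K is left, so K = True.
In (NOT K OR NOT N) only NOT N is left, so N = False.
In (NOT K OR NOT U) only NOT U is left, so U = False.
Set V = False.
All clauses satisfied.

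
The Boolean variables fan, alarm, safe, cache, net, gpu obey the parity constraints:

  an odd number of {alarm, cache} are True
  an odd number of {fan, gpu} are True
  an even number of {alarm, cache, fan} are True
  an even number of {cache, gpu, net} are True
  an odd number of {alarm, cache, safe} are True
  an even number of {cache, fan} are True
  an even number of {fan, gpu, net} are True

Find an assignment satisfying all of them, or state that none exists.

fan: True, alarm: False, safe: False, cache: True, net: True, gpu: False

{alarm, cache}: 1 true → odd ✓
{fan, gpu}: 1 true → odd ✓
{alarm, cache, fan}: 2 true → even ✓
{cache, gpu, net}: 2 true → even ✓
{alarm, cache, safe}: 1 true → odd ✓
{cache, fan}: 2 true → even ✓
{fan, gpu, net}: 2 true → even ✓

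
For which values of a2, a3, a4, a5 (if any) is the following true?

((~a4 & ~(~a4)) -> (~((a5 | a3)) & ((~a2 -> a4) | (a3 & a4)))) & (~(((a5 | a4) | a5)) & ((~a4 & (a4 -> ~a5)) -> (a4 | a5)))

Unsatisfiable — no assignment works.

Case a4 = True: the conjunct ~(((a5 | a4) | a5)) becomes ~((True | a5)) = False.
Case a4 = False: the formula simplifies to ~((a5 | a5)) & a5.
  a5 = True: the conjunct ~((a5 | a5)) becomes ~((True | True)) = False.
  a5 = False: the conjunct a5 is False.
Both cases fail — unsatisfiable.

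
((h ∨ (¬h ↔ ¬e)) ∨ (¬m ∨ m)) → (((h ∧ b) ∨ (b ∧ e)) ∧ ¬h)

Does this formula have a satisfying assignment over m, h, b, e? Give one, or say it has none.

m: True, h: False, b: True, e: True

  ((h ∨ (¬h ↔ ¬e)) ∨ (¬m ∨ m)) → (((h ∧ b) ∨ (b ∧ e)) ∧ ¬h) = True
    (h ∨ (¬h ↔ ¬e)) ∨ (¬m ∨ m) = True
      h ∨ (¬h ↔ ¬e) = False
        ¬h ↔ ¬e = False
          ¬h = True
          ¬e = False
      ¬m ∨ m = True
        ¬m = False
    ((h ∧ b) ∨ (b ∧ e)) ∧ ¬h = True
      (h ∧ b) ∨ (b ∧ e) = True
        h ∧ b = False
        b ∧ e = True
      ¬h = True
The formula evaluates to True.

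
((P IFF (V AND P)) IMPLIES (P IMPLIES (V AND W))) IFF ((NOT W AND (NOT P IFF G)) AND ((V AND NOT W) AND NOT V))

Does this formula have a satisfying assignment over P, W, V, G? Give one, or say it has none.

P=T, W=F, V=T, G=F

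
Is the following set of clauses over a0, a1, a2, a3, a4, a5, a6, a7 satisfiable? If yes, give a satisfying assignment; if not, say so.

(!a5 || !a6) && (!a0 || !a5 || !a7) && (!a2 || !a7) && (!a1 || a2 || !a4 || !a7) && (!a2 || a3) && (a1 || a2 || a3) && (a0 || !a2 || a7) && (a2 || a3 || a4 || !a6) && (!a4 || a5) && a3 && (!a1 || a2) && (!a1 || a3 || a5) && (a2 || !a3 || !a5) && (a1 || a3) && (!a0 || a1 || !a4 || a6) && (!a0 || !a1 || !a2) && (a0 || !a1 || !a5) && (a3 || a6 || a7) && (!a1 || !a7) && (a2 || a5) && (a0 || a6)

Unit clause (a3) forces a3 = True.
Set a0 = True.
Try a1 = True:
  (!a1 || a2) forces a2 = True.
  clause (!a0 || !a1 || !a2) is falsified — backtrack.
So a1 = False.
Set a2 = True.
  then (!a2 || !a7) forces a7 = False.
Set a4 = False.
Set a5 = False.
Set a6 = True.
All clauses satisfied.

a0 = True, a1 = False, a2 = True, a3 = True, a4 = False, a5 = False, a6 = True, a7 = False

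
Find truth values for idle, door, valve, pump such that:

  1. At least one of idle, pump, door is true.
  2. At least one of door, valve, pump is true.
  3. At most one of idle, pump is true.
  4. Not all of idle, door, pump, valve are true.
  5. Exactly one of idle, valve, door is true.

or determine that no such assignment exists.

idle=F, door=T, valve=F, pump=F

  (1) {idle, pump, door}: 1 true — at least one ✓
  (2) {door, valve, pump}: 1 true — at least one ✓
  (3) {idle, pump}: 0 true — at most one ✓
  (4) {idle, door, pump, valve}: 1/4 true — not all ✓
  (5) {idle, valve, door}: 1 true — exactly one ✓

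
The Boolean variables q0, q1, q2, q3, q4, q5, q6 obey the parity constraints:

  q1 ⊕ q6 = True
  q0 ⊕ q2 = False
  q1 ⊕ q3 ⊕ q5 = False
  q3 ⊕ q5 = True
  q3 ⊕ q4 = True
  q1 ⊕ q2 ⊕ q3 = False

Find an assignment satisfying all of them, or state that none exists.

q0=F, q1=T, q2=F, q3=T, q4=F, q5=F, q6=F

q1 ⊕ q6 = T ⊕ F = True ✓
q0 ⊕ q2 = F ⊕ F = False ✓
q1 ⊕ q3 ⊕ q5 = T ⊕ T ⊕ F = False ✓
q3 ⊕ q5 = T ⊕ F = True ✓
q3 ⊕ q4 = T ⊕ F = True ✓
q1 ⊕ q2 ⊕ q3 = T ⊕ F ⊕ T = False ✓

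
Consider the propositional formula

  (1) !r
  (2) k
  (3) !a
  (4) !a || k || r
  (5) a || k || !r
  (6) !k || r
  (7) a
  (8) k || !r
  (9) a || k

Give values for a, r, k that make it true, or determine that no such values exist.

Unsatisfiable — no assignment works.

Case a = True:
  Clause (!a) is falsified — contradiction.
Case a = False:
  Clause (a) is falsified — contradiction.
Both cases fail, so the formula is unsatisfiable.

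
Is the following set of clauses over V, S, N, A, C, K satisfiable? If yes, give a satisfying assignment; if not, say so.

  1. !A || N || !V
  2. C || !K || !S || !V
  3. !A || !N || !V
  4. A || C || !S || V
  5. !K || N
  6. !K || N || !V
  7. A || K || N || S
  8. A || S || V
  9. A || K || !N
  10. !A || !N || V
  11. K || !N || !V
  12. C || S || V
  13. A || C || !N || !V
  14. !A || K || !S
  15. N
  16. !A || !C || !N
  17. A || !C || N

Unit clause (N) forces N = True.
Set V = True.
  then (!A || !N || !V) forces A = False.
  then (A || K || !N) forces K = True.
  then (A || C || !N || !V) forces C = True.
Set S = True.
All clauses satisfied.

V = True, S = True, N = True, A = False, C = True, K = True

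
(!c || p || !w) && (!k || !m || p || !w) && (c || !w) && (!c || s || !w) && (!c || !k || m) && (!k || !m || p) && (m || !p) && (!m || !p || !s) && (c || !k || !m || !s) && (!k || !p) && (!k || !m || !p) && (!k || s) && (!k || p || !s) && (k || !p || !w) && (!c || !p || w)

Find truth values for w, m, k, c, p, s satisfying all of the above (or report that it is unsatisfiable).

Try w = True:
  (c || !w) forces c = True.
  (!c || p || !w) forces p = True.
  (!c || s || !w) forces s = True.
  (m || !p) forces m = True.
  clause (!m || !p || !s) is falsified — backtrack.
So w = False.
Set m = False.
  then (m || !p) forces p = False.
Set k = False.
Set c = False.
Set s = True.
All clauses satisfied.

w=F, m=F, k=F, c=F, p=F, s=T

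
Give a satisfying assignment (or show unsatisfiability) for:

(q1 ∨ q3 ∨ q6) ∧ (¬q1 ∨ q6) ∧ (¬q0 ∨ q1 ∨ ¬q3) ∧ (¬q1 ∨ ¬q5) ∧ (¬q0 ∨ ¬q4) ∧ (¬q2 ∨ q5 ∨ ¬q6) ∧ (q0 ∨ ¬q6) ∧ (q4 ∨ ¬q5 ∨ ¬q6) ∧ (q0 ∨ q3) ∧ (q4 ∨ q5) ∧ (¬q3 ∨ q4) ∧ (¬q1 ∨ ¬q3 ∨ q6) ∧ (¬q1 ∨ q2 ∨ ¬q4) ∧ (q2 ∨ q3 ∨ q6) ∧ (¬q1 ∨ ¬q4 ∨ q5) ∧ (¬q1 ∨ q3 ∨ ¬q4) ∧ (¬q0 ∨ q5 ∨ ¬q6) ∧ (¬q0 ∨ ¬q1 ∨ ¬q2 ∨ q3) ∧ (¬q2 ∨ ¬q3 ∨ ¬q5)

Set q0 = False.
  then (q0 ∨ ¬q6) forces q6 = False.
  then (q0 ∨ q3) forces q3 = True.
  then (¬q3 ∨ q4) forces q4 = True.
  then (¬q1 ∨ ¬q3 ∨ q6) forces q1 = False.
Set q2 = False.
Set q5 = True.
All clauses satisfied.

q0=F; q1=F; q2=F; q3=T; q4=T; q5=T; q6=F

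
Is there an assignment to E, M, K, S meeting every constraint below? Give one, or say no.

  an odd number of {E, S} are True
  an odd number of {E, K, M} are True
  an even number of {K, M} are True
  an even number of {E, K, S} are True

E: True; M: True; K: True; S: False

{E, S}: 1 true → odd ✓
{E, K, M}: 3 true → odd ✓
{K, M}: 2 true → even ✓
{E, K, S}: 2 true → even ✓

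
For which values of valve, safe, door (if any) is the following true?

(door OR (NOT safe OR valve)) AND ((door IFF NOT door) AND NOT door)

The formula is unsatisfiable.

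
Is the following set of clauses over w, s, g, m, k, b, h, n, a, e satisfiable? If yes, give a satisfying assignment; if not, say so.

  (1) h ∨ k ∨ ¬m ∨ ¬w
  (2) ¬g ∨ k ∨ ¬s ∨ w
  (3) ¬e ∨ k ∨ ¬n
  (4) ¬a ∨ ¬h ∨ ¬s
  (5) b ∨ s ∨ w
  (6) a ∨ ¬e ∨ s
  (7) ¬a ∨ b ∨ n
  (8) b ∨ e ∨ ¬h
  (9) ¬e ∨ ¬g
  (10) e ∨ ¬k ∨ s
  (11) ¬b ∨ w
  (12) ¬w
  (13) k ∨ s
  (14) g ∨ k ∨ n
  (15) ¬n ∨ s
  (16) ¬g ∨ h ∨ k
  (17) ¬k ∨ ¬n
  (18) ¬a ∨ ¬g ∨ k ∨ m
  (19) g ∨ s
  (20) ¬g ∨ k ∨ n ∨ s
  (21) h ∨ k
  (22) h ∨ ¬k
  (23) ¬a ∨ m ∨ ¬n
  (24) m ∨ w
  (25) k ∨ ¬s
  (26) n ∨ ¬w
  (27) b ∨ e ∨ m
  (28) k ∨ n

Unit clause (¬w) forces w = False.
In (m ∨ w) only m is left, so m = True.
In (¬b ∨ w) only ¬b is left, so b = False.
In (b ∨ s ∨ w) only s is left, so s = True.
In (k ∨ ¬s) only k is left, so k = True.
In (¬k ∨ ¬n) only ¬n is left, so n = False.
In (h ∨ ¬k) only h is left, so h = True.
In (¬a ∨ ¬h ∨ ¬s) only ¬a is left, so a = False.
In (b ∨ e ∨ ¬h) only e is left, so e = True.
In (¬e ∨ ¬g) only ¬g is left, so g = False.
All clauses satisfied.

w=F, s=T, g=F, m=T, k=T, b=F, h=T, n=F, a=F, e=T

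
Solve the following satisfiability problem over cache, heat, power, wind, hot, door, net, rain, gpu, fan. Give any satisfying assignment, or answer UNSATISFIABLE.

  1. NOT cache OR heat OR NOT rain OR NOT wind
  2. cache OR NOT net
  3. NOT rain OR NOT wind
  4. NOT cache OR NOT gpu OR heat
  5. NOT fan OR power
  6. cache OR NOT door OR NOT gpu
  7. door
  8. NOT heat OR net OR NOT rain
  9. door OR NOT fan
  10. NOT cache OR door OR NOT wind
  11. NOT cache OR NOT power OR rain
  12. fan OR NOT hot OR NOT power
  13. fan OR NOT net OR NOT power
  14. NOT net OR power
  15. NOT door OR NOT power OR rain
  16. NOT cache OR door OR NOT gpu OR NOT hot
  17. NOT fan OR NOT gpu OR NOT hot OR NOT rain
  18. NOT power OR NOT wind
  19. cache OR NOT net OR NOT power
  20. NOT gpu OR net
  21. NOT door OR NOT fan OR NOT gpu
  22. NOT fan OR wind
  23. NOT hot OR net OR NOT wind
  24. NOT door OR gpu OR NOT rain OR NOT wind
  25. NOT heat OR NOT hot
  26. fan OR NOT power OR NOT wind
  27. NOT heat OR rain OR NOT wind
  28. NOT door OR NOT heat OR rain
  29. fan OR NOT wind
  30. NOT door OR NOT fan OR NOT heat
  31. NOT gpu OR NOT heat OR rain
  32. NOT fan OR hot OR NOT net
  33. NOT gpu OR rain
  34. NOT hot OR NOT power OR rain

Unit clause (door) forces door = True.
Set cache = True.
Set heat = False.
  then (NOT cache OR NOT gpu OR heat) forces gpu = False.
Set power = False.
  then (NOT fan OR power) forces fan = False.
  then (NOT net OR power) forces net = False.
  then (fan OR NOT wind) forces wind = False.
Set hot = True.
Set rain = True.
All clauses satisfied.

cache: True, heat: False, power: False, wind: False, hot: True, door: True, net: False, rain: True, gpu: False, fan: False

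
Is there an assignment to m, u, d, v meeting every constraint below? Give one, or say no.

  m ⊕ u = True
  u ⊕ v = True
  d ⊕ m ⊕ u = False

m = False, u = True, d = True, v = False

m ⊕ u = F ⊕ T = True ✓
u ⊕ v = T ⊕ F = True ✓
d ⊕ m ⊕ u = T ⊕ F ⊕ T = False ✓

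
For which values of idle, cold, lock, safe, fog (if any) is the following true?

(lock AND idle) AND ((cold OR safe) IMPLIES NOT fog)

idle: True; cold: True; lock: True; safe: False; fog: False

  lock AND idle = True
  (cold OR safe) IMPLIES NOT fog = True
    cold OR safe = True
    NOT fog = True
Both conjuncts True, so the formula holds.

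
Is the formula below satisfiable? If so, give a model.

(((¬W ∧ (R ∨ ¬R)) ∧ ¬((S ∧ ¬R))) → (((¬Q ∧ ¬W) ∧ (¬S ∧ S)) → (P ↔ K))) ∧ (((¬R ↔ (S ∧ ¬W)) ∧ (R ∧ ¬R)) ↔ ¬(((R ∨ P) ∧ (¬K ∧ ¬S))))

R = True, K = False, S = False, P = False, W = False, Q = True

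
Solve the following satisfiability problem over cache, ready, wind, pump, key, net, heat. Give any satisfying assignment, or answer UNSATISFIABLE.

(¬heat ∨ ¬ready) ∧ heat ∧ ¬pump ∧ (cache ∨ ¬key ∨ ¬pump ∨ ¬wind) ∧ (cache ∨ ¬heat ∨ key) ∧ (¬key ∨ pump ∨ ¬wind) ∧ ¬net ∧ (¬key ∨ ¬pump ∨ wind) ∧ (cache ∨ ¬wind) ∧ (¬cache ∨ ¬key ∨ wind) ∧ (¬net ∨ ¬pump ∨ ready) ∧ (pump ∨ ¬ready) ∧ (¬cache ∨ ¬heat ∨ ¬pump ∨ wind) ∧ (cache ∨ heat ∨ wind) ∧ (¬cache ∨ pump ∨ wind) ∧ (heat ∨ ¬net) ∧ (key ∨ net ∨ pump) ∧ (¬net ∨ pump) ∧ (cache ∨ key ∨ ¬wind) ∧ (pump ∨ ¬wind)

cache = False, ready = False, wind = False, pump = False, key = True, net = False, heat = True

Unit clause (heat) forces heat = True.
Unit clause (¬pump) forces pump = False.
Unit clause (¬net) forces net = False.
In (pump ∨ ¬ready) only ¬ready is left, so ready = False.
In (key ∨ net ∨ pump) only key is left, so key = True.
In (pump ∨ ¬wind) only ¬wind is left, so wind = False.
In (¬cache ∨ ¬key ∨ wind) only ¬cache is left, so cache = False.
All clauses satisfied.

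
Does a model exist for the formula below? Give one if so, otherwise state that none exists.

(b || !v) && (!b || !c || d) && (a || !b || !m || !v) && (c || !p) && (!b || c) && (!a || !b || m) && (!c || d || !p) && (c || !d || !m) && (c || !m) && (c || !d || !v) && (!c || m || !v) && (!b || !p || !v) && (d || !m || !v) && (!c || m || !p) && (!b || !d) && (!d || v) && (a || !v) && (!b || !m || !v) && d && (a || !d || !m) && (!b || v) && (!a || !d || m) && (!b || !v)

UNSATISFIABLE

Case d = True:
  (!b || !d) forces b = False.
  (b || !v) forces v = False.
  Clause (!d || v) is falsified — contradiction.
Case d = False:
  Clause (d) is falsified — contradiction.
Both cases fail, so the formula is unsatisfiable.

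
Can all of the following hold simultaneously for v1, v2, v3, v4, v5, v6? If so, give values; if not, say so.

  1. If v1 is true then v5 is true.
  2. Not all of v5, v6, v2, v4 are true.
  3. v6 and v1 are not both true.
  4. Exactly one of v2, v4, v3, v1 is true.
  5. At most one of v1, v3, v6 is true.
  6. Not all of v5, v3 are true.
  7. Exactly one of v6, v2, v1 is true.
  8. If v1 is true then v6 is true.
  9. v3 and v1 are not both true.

v1=F, v2=T, v3=F, v4=F, v5=F, v6=F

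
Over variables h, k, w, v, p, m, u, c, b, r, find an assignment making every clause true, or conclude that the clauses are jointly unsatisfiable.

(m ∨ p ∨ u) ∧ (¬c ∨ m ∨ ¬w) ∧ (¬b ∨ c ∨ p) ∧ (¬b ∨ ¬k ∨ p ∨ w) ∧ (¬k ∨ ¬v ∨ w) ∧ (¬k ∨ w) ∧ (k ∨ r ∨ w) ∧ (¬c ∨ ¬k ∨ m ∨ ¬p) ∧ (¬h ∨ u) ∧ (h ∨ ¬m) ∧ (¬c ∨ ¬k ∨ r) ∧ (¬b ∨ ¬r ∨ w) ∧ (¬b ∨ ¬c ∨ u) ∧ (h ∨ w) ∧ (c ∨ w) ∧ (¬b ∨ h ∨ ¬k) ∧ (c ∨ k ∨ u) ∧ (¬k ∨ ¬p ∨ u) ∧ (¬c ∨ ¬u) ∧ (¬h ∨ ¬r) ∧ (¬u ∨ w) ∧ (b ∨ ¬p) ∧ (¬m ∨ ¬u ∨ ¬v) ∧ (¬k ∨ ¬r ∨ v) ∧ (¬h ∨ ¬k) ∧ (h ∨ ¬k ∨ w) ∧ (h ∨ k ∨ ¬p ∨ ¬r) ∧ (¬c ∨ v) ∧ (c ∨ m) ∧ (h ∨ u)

h = True, k = False, w = True, v = False, p = True, m = True, u = True, c = False, b = True, r = False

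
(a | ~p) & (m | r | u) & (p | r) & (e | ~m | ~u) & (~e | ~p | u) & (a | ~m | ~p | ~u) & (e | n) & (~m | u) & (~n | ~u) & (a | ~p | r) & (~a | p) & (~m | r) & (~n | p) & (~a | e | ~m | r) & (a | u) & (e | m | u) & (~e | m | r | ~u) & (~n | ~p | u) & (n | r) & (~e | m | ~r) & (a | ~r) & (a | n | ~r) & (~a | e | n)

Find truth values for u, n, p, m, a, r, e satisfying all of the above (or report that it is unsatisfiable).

u = True; n = False; p = True; m = True; a = True; r = True; e = True

Set u = True.
  then (~n | ~u) forces n = False.
  then (n | r) forces r = True.
  then (a | ~r) forces a = True.
  then (~a | e | n) forces e = True.
  then (~a | p) forces p = True.
  then (~e | m | ~r) forces m = True.
All clauses satisfied.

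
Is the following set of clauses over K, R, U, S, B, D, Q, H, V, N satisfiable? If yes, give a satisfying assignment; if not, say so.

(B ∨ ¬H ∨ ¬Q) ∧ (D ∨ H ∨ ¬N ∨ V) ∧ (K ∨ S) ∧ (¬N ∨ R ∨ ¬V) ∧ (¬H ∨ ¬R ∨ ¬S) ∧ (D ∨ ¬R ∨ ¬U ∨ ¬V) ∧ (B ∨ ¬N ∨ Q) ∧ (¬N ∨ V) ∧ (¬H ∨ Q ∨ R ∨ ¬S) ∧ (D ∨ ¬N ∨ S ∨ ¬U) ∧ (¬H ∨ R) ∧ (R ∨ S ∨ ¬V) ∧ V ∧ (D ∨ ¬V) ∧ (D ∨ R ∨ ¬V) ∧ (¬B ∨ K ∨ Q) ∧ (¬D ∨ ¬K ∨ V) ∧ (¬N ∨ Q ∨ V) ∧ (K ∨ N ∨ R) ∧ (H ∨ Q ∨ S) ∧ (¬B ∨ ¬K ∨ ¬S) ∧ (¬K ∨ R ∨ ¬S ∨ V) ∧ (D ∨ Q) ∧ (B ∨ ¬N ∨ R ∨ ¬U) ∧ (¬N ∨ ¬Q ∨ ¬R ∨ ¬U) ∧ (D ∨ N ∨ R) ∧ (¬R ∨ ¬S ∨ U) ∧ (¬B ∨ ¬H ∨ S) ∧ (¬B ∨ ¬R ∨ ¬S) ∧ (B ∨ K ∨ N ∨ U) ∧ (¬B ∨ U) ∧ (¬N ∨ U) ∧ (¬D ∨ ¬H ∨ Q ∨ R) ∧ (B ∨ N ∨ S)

Unit clause (V) forces V = True.
In (D ∨ ¬V) only D is left, so D = True.
Set K = True.
Set R = False.
  then (¬N ∨ R ∨ ¬V) forces N = False.
  then (¬H ∨ R) forces H = False.
  then (R ∨ S ∨ ¬V) forces S = True.
  then (¬B ∨ ¬K ∨ ¬S) forces B = False.
Set U = True.
Set Q = False.
All clauses satisfied.

K = True, R = False, U = True, S = True, B = False, D = True, Q = False, H = False, V = True, N = False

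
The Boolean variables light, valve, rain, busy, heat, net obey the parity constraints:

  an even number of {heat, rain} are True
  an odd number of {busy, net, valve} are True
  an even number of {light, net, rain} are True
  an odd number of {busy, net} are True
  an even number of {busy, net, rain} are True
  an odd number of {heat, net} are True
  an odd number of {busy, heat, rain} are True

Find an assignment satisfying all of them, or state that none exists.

light = True, valve = False, rain = True, busy = True, heat = True, net = False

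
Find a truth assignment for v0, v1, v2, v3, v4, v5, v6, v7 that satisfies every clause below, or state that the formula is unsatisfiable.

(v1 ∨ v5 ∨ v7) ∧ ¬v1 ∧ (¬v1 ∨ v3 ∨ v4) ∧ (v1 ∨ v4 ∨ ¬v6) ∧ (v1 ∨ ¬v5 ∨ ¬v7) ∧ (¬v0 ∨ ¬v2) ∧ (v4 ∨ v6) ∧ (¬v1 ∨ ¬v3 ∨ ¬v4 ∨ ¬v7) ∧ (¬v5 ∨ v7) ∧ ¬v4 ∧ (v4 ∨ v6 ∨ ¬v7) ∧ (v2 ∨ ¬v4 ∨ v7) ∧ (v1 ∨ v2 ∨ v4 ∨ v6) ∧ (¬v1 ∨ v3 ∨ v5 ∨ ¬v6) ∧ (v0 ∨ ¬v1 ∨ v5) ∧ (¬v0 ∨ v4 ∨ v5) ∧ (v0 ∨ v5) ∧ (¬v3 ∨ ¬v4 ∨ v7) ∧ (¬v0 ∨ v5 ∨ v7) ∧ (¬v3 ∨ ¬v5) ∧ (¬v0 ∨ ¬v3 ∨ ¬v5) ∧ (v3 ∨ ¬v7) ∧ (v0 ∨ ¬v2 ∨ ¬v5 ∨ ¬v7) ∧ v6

The formula is unsatisfiable.

Case v1 = True:
  Clause (¬v1) is falsified — contradiction.
Case v1 = False:
  (¬v4) forces v4 = False.
  (v1 ∨ v4 ∨ ¬v6) forces v6 = False.
  Clause (v4 ∨ v6) is falsified — contradiction.
Both cases fail, so the formula is unsatisfiable.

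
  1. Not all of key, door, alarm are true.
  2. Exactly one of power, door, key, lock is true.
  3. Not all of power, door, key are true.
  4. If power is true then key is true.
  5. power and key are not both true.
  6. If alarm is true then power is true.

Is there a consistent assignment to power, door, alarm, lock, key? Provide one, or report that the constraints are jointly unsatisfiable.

power = False, door = False, alarm = False, lock = True, key = False

  (1) {key, door, alarm}: 0/3 true — not all ✓
  (2) {power, door, key, lock}: 1 true — exactly one ✓
  (3) {power, door, key}: 0/3 true — not all ✓
  (4) power=F ⇒ key: vacuous ✓
  (5) power=F, key=F — not both ✓
  (6) alarm=F ⇒ power: vacuous ✓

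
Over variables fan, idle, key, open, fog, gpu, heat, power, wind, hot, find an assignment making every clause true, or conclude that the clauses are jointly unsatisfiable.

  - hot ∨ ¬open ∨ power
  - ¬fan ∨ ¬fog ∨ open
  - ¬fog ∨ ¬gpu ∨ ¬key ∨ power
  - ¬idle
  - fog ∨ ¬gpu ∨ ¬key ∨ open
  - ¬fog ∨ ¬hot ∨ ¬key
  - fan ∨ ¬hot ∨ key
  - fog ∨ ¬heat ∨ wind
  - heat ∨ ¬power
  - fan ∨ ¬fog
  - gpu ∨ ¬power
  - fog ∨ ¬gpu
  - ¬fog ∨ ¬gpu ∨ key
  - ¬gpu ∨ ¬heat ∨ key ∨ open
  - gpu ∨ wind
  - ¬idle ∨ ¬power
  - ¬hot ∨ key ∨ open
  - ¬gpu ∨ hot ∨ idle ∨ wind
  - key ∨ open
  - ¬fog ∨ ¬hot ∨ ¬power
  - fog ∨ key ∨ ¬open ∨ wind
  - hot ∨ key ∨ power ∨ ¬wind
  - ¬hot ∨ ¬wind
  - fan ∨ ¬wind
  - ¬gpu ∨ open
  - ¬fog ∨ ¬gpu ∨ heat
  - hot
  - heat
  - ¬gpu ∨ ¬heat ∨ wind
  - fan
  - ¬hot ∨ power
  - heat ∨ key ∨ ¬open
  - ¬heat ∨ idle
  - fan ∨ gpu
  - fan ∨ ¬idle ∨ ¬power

Unsatisfiable — no assignment works.

Case heat = True:
  (¬idle) forces idle = False.
  Clause (¬heat ∨ idle) is falsified — contradiction.
Case heat = False:
  Clause (heat) is falsified — contradiction.
Both cases fail, so the formula is unsatisfiable.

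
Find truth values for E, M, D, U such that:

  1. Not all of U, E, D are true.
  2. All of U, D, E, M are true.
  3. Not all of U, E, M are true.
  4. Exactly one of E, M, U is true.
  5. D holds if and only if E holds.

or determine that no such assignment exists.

UNSATISFIABLE

Case E = True:
  (2) forces U = True.
  Constraint (4) is violated (E=T, U=T) — contradiction.
Case E = False:
  Constraint (2) is violated (E=F) — contradiction.
Both cases fail — unsatisfiable.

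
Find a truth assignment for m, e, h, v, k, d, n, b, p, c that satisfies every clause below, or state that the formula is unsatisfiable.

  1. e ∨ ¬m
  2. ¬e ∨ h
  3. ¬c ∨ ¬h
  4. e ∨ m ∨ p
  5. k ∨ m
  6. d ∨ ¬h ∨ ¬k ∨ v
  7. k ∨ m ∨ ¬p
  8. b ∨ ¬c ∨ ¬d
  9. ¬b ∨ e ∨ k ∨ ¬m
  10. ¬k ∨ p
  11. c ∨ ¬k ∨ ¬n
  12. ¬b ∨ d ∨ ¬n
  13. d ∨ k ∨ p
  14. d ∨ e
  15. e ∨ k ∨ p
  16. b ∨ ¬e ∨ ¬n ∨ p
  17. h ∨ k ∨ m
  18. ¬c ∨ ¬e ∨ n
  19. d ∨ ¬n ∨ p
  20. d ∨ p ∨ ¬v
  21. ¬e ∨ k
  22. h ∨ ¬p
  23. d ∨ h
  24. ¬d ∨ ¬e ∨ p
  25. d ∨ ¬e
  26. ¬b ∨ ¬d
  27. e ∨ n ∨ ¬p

m: False, e: True, h: True, v: True, k: True, d: True, n: False, b: False, p: True, c: False

Set m = False.
  then (k ∨ m) forces k = True.
  then (¬k ∨ p) forces p = True.
  then (h ∨ ¬p) forces h = True.
  then (¬c ∨ ¬h) forces c = False.
  then (c ∨ ¬k ∨ ¬n) forces n = False.
  then (e ∨ n ∨ ¬p) forces e = True.
  then (d ∨ ¬e) forces d = True.
  then (¬b ∨ ¬d) forces b = False.
Set v = True.
All clauses satisfied.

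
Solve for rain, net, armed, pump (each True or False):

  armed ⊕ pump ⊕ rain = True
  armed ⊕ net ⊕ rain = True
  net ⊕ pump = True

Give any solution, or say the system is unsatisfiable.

Adding constraints 1, 2, 3 mod 2: every variable appears an even number of times on the left, so the left side is 0.
But the right sides sum to 1 (mod 2). 0 ≠ 1 — the system is inconsistent.

No satisfying assignment exists.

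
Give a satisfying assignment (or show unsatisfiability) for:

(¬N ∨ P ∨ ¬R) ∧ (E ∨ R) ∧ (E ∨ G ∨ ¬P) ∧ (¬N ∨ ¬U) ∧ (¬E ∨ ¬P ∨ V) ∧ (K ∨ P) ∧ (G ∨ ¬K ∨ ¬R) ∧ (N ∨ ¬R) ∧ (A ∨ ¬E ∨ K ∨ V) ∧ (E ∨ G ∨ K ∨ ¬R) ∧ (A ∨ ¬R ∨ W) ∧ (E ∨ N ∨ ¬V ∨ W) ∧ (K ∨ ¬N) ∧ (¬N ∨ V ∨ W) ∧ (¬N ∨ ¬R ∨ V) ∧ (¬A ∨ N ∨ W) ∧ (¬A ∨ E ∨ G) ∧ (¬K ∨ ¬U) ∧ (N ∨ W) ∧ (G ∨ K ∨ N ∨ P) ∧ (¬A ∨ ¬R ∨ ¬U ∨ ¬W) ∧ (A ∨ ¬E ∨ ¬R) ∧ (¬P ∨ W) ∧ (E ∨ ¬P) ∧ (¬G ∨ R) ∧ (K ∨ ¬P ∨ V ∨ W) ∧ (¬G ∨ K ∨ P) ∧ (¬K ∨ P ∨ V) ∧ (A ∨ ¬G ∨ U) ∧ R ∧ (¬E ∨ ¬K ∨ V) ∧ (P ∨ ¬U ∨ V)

U=F; R=T; G=T; N=T; P=T; E=T; V=T; K=T; W=T; A=T

Unit clause (R) forces R = True.
In (N ∨ ¬R) only N is left, so N = True.
In (K ∨ ¬N) only K is left, so K = True.
In (¬N ∨ ¬R ∨ V) only V is left, so V = True.
In (¬K ∨ ¬U) only ¬U is left, so U = False.
In (¬N ∨ P ∨ ¬R) only P is left, so P = True.
In (G ∨ ¬K ∨ ¬R) only G is left, so G = True.
In (¬P ∨ W) only W is left, so W = True.
In (E ∨ ¬P) only E is left, so E = True.
In (A ∨ ¬G ∨ U) only A is left, so A = True.
All clauses satisfied.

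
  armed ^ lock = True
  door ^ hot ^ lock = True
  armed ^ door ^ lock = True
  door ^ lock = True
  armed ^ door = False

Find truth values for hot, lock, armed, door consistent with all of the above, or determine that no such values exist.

hot=F, lock=T, armed=F, door=F

armed ^ lock = F ^ T = True ✓
door ^ hot ^ lock = F ^ F ^ T = True ✓
armed ^ door ^ lock = F ^ F ^ T = True ✓
door ^ lock = F ^ T = True ✓
armed ^ door = F ^ F = False ✓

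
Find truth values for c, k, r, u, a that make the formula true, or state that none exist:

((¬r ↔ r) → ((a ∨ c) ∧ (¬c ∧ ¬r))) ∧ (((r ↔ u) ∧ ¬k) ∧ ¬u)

c=T, k=F, r=F, u=F, a=T

  (¬r ↔ r) → ((a ∨ c) ∧ (¬c ∧ ¬r)) = True
    ¬r ↔ r = False
      ¬r = True
    (a ∨ c) ∧ (¬c ∧ ¬r) = False
      a ∨ c = True
      ¬c ∧ ¬r = False
        ¬c = False
        ¬r = True
  ((r ↔ u) ∧ ¬k) ∧ ¬u = True
    (r ↔ u) ∧ ¬k = True
      r ↔ u = True
      ¬k = True
    ¬u = True
Both conjuncts True, so the formula holds.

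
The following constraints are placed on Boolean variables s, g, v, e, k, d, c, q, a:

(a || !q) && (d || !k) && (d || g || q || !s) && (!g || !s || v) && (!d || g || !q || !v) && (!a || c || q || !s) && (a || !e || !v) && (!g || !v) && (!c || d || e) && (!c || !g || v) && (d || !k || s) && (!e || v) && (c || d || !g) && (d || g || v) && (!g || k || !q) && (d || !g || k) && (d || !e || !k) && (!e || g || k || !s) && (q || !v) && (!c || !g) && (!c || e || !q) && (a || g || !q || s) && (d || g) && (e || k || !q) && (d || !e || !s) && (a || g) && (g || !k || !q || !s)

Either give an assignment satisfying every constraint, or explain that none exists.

Set s = False.
Set g = False.
  then (d || g) forces d = True.
  then (a || g) forces a = True.
Try v = True:
  (!d || g || !q || !v) forces q = False.
  clause (q || !v) is falsified — backtrack.
So v = False.
  then (!e || v) forces e = False.
Set k = False.
  then (e || k || !q) forces q = False.
Set c = False.
All clauses satisfied.

s = False; g = False; v = False; e = False; k = False; d = True; c = False; q = False; a = True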